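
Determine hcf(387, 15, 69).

3

gcd(387, 15): 387 = 25·15 + 12; 15 = 1·12 + 3; 12 = 4·3 + 0 → 3
gcd(3, 69): 69 = 23·3 + 0 → 3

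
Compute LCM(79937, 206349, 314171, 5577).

79937 = 11 · 13² · 43; 206349 = 3 · 11 · 13² · 37; 314171 = 11 · 13⁴; 5577 = 3 · 11 · 13²
lcm takes max exponent of each prime: 3 · 11 · 13⁴ · 37 · 43 = 1499538183

1499538183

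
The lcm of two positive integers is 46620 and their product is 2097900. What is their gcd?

From gcd × lcm = uv: gcd = 2097900 / 46620 = 45.

45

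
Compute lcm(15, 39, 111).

7215

lcm(15, 39) = 15·39/gcd = 585/3 = 195
lcm(195, 111) = 195·111/gcd = 21645/3 = 7215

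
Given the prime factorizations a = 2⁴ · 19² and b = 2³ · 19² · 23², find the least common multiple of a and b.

max exponent per prime: 2⁴ · 19² · 23² = 3055504

3055504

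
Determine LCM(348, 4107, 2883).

lcm(348, 4107) = 348·4107/gcd = 1429236/3 = 476412
lcm(476412, 2883) = 476412·2883/gcd = 1373495796/3 = 457831932

457831932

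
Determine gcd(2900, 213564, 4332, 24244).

gcd(2900, 213564): 213564 = 73·2900 + 1864; 2900 = 1·1864 + 1036; 1864 = 1·1036 + 828; 1036 = 1·828 + 208; 828 = 3·208 + 204; 208 = 1·204 + 4; 204 = 51·4 + 0 → 4
gcd(4, 4332): 4332 = 1083·4 + 0 → 4
gcd(4, 24244): 24244 = 6061·4 + 0 → 4

4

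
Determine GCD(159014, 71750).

Euclid: 159014 = 2·71750 + 15514; 71750 = 4·15514 + 9694; 15514 = 1·9694 + 5820; 9694 = 1·5820 + 3874; 5820 = 1·3874 + 1946; 3874 = 1·1946 + 1928; 1946 = 1·1928 + 18; 1928 = 107·18 + 2; 18 = 9·2 + 0. Last nonzero remainder: 2.

2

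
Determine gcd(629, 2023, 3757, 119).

17

gcd(629, 2023): 2023 = 3·629 + 136; 629 = 4·136 + 85; 136 = 1·85 + 51; 85 = 1·51 + 34; 51 = 1·34 + 17; 34 = 2·17 + 0 → 17
gcd(17, 3757): 3757 = 221·17 + 0 → 17
gcd(17, 119): 119 = 7·17 + 0 → 17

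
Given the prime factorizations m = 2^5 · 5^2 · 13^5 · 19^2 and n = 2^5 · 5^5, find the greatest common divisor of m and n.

800

min exponent per shared prime: 2^5 · 5^2 = 800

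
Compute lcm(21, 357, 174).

20706

21 = 3 · 7; 357 = 3 · 7 · 17; 174 = 2 · 3 · 29
lcm takes max exponent of each prime: 2 · 3 · 7 · 17 · 29 = 20706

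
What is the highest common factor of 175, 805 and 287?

175 = 5² · 7; 805 = 5 · 7 · 23; 287 = 7 · 41
gcd takes min exponent of each prime: 7 = 7

7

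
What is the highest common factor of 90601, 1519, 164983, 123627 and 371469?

90601 = 7² · 43²; 1519 = 7² · 31; 164983 = 7³ · 13 · 37; 123627 = 3 · 7² · 29²; 371469 = 3 · 7³ · 19²
gcd takes min exponent of each prime: 7² = 49

49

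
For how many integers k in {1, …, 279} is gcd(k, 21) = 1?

Prime factors of 21: 3, 7. Count integers ≤ 279 divisible by none of them.
By inclusion–exclusion: 279 − ⌊279/3⌋ − ⌊279/7⌋ + ⌊279/21⌋ = 160.

160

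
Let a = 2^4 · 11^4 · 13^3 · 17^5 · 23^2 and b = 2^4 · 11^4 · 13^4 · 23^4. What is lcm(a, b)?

2658398501577000030992

max exponent per prime: 2^4 · 11^4 · 13^4 · 17^5 · 23^4 = 2658398501577000030992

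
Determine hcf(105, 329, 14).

7

gcd(105, 329): 329 = 3·105 + 14; 105 = 7·14 + 7; 14 = 2·7 + 0 → 7
gcd(7, 14): 14 = 2·7 + 0 → 7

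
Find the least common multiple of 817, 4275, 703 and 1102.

817 = 19 · 43; 4275 = 3² · 5² · 19; 703 = 19 · 37; 1102 = 2 · 19 · 29
lcm takes max exponent of each prime: 2 · 3² · 5² · 19 · 29 · 37 · 43 = 394488450

394488450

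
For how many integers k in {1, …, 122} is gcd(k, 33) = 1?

33 = 3·11. Inclusion–exclusion on these primes:
122 − ⌊122/3⌋ − ⌊122/11⌋ + ⌊122/33⌋ = 74

74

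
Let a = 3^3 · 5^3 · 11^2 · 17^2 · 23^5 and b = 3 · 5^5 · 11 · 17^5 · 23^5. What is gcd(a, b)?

min exponent per shared prime: 3 · 5^3 · 11 · 17^2 · 23^5 = 7672925398875

7672925398875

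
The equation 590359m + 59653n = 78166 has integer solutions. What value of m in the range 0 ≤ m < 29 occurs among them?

Euclid: 590359 = 9·59653 + 53482; 59653 = 1·53482 + 6171; 53482 = 8·6171 + 4114; 6171 = 1·4114 + 2057; 4114 = 2·2057 + 0 → gcd = 2057; 78166 = 2057·38.
Back-substitution yields 590359·(-10) + 59653·(99) = 2057, so one solution is m = -10·38 = -380, n = 99·38 = 3762.
Solutions in m differ by 59653/2057 = 29; the one in [0, 29) is -380 mod 29 = 26.

26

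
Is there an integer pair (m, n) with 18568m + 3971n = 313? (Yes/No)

gcd(18568, 3971): 18568 = 4·3971 + 2684; 3971 = 1·2684 + 1287; 2684 = 2·1287 + 110; 1287 = 11·110 + 77; 110 = 1·77 + 33; 77 = 2·33 + 11; 33 = 3·11 + 0 → 11
11 does not divide 313, so a solution does not exist.

No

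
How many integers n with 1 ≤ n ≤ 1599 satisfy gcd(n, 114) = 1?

Prime factors of 114: 2, 3, 19. Count integers ≤ 1599 divisible by none of them.
By inclusion–exclusion: 1599 − ⌊1599/2⌋ − ⌊1599/3⌋ − ⌊1599/19⌋ + ⌊1599/6⌋ + ⌊1599/38⌋ + ⌊1599/57⌋ − ⌊1599/114⌋ = 505.

505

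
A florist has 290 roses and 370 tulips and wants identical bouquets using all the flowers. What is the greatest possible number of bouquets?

10

290 = 2 · 5 · 29
370 = 2 · 5 · 37
Common: 2 · 5 = 10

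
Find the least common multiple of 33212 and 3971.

365332

33212 = 2² · 19² · 23; 3971 = 11 · 19²
max exponents: 2² · 11 · 19² · 23 = 365332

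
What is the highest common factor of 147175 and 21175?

175

Euclid: 147175 = 6·21175 + 20125; 21175 = 1·20125 + 1050; 20125 = 19·1050 + 175; 1050 = 6·175 + 0. Last nonzero remainder: 175.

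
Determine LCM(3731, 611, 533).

3731 = 7 · 13 · 41; 611 = 13 · 47; 533 = 13 · 41
lcm takes max exponent of each prime: 7 · 13 · 41 · 47 = 175357

175357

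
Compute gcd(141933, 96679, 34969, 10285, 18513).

141933 = 3 · 11² · 17 · 23; 96679 = 11² · 17 · 47; 34969 = 11² · 17²; 10285 = 5 · 11² · 17; 18513 = 3² · 11² · 17
gcd takes min exponent of each prime: 11² · 17 = 2057

2057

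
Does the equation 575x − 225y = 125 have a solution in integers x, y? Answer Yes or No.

By Bézout, 575x − 225y = 125 has integer solutions iff gcd(575, 225) | 125.
Euclid: 575 = 2·225 + 125; 225 = 1·125 + 100; 125 = 1·100 + 25; 100 = 4·25 + 0. gcd = 25; 125 mod 25 = 0. Yes.

Yes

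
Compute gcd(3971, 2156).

11

3971 = 11 · 19²
2156 = 2² · 7² · 11
Common: 11 = 11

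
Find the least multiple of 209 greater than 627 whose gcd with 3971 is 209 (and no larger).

836

gcd(t, 3971) = 209 forces 209 | t; write t = 209s. Then gcd(209s, 209·19) = 209·gcd(s, 19), so need gcd(s, 19) = 1.
209s > 627 gives s ≥ 4. The least s ≥ 4 coprime to 19 is 4, so t = 209·4 = 836.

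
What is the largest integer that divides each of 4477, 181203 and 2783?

gcd(4477, 181203): 181203 = 40·4477 + 2123; 4477 = 2·2123 + 231; 2123 = 9·231 + 44; 231 = 5·44 + 11; 44 = 4·11 + 0 → 11
gcd(11, 2783): 2783 = 253·11 + 0 → 11

11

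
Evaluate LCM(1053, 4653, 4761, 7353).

1053 = 3⁴ · 13; 4653 = 3² · 11 · 47; 4761 = 3² · 23²; 7353 = 3² · 19 · 43
lcm takes max exponent of each prime: 3⁴ · 11 · 13 · 19 · 23² · 43 · 47 = 235286301393

235286301393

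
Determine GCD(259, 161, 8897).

7

gcd(259, 161): 259 = 1·161 + 98; 161 = 1·98 + 63; 98 = 1·63 + 35; 63 = 1·35 + 28; 35 = 1·28 + 7; 28 = 4·7 + 0 → 7
gcd(7, 8897): 8897 = 1271·7 + 0 → 7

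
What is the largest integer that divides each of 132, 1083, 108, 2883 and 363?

3

132 = 2² · 3 · 11; 1083 = 3 · 19²; 108 = 2² · 3³; 2883 = 3 · 31²; 363 = 3 · 11²
gcd takes min exponent of each prime: 3 = 3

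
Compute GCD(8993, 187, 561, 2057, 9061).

17

gcd(8993, 187): 8993 = 48·187 + 17; 187 = 11·17 + 0 → 17
gcd(17, 561): 561 = 33·17 + 0 → 17
gcd(17, 2057): 2057 = 121·17 + 0 → 17
gcd(17, 9061): 9061 = 533·17 + 0 → 17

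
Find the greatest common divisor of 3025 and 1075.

Euclid: 3025 = 2·1075 + 875; 1075 = 1·875 + 200; 875 = 4·200 + 75; 200 = 2·75 + 50; 75 = 1·50 + 25; 50 = 2·25 + 0. Last nonzero remainder: 25.

25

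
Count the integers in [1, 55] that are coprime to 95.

Prime factors of 95: 5, 19. Count integers ≤ 55 divisible by none of them.
By inclusion–exclusion: 55 − ⌊55/5⌋ − ⌊55/19⌋ + ⌊55/95⌋ = 42.

42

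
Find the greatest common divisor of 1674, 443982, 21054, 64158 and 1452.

6

gcd(1674, 443982): 443982 = 265·1674 + 372; 1674 = 4·372 + 186; 372 = 2·186 + 0 → 186
gcd(186, 21054): 21054 = 113·186 + 36; 186 = 5·36 + 6; 36 = 6·6 + 0 → 6
gcd(6, 64158): 64158 = 10693·6 + 0 → 6
gcd(6, 1452): 1452 = 242·6 + 0 → 6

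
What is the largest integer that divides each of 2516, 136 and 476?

68

gcd(2516, 136): 2516 = 18·136 + 68; 136 = 2·68 + 0 → 68
gcd(68, 476): 476 = 7·68 + 0 → 68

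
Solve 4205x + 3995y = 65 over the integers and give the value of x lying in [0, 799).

Euclid: 4205 = 1·3995 + 210; 3995 = 19·210 + 5; 210 = 42·5 + 0 → gcd = 5; 65 = 5·13.
Back-substitution yields 4205·(-19) + 3995·(20) = 5, so one solution is x = -19·13 = -247, y = 20·13 = 260.
Solutions in x differ by 3995/5 = 799; the one in [0, 799) is -247 mod 799 = 552.

552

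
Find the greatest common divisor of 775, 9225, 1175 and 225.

25

775 = 5² · 31; 9225 = 3² · 5² · 41; 1175 = 5² · 47; 225 = 3² · 5²
gcd takes min exponent of each prime: 5² = 25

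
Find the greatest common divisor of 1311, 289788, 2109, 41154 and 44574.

1311 = 3 · 19 · 23; 289788 = 2² · 3 · 19 · 31 · 41; 2109 = 3 · 19 · 37; 41154 = 2 · 3 · 19³; 44574 = 2 · 3 · 17 · 19 · 23
gcd takes min exponent of each prime: 3 · 19 = 57

57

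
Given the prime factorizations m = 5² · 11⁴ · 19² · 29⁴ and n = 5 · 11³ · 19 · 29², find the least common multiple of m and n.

93456592617025

max exponent per prime: 5² · 11⁴ · 19² · 29⁴ = 93456592617025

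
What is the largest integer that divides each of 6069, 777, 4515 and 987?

gcd(6069, 777): 6069 = 7·777 + 630; 777 = 1·630 + 147; 630 = 4·147 + 42; 147 = 3·42 + 21; 42 = 2·21 + 0 → 21
gcd(21, 4515): 4515 = 215·21 + 0 → 21
gcd(21, 987): 987 = 47·21 + 0 → 21

21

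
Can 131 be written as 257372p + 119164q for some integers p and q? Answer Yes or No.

No

gcd(257372, 119164): 257372 = 2·119164 + 19044; 119164 = 6·19044 + 4900; 19044 = 3·4900 + 4344; 4900 = 1·4344 + 556; 4344 = 7·556 + 452; 556 = 1·452 + 104; 452 = 4·104 + 36; 104 = 2·36 + 32; 36 = 1·32 + 4; 32 = 8·4 + 0 → 4
4 does not divide 131, so a solution does not exist.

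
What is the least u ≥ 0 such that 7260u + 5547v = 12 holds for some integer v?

Euclid: 7260 = 1·5547 + 1713; 5547 = 3·1713 + 408; 1713 = 4·408 + 81; 408 = 5·81 + 3; 81 = 27·3 + 0 → gcd = 3; 12 = 3·4.
Back-substitution yields 7260·(-68) + 5547·(89) = 3, so one solution is u = -68·4 = -272, v = 89·4 = 356.
Solutions in u differ by 5547/3 = 1849; the one in [0, 1849) is -272 mod 1849 = 1577.

1577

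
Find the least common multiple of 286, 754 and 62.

286 = 2 · 11 · 13; 754 = 2 · 13 · 29; 62 = 2 · 31
lcm takes max exponent of each prime: 2 · 11 · 13 · 29 · 31 = 257114

257114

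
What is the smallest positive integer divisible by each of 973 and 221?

973 = 7 · 139; 221 = 13 · 17
max exponents: 7 · 13 · 17 · 139 = 215033

215033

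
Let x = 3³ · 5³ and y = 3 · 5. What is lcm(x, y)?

3375

max exponent per prime: 3³ · 5³ = 3375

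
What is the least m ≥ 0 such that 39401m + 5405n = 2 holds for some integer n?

Reduce mod 5405: 39401m ≡ 2 (mod 5405). With g = gcd(39401, 5405) = 1 dividing 2, divide through: 39401m ≡ 2 (mod 5405).
Since gcd(39401, 5405) = 1, m ≡ 2·(39401)⁻¹ ≡ 2347 (mod 5405). Smallest non-negative: 2347.

2347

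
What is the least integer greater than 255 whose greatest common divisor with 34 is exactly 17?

289

gcd(t, 34) = 17 forces 17 | t; write t = 17s. Then gcd(17s, 17·2) = 17·gcd(s, 2), so need gcd(s, 2) = 1.
17s > 255 gives s ≥ 16. The least s ≥ 16 coprime to 2 is 17, so t = 17·17 = 289.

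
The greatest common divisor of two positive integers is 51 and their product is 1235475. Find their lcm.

gcd·lcm = product, so lcm = 1235475/51 = 24225.

24225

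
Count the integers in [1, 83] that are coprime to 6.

28

Prime factors of 6: 2, 3. Count integers ≤ 83 divisible by none of them.
By inclusion–exclusion: 83 − ⌊83/2⌋ − ⌊83/3⌋ + ⌊83/6⌋ = 28.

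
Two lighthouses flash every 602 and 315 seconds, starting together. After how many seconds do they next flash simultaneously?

27090

602 = 2 · 7 · 43; 315 = 3² · 5 · 7
max exponents: 2 · 3² · 5 · 7 · 43 = 27090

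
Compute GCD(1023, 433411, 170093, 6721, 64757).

11

gcd(1023, 433411): 433411 = 423·1023 + 682; 1023 = 1·682 + 341; 682 = 2·341 + 0 → 341
gcd(341, 170093): 170093 = 498·341 + 275; 341 = 1·275 + 66; 275 = 4·66 + 11; 66 = 6·11 + 0 → 11
gcd(11, 6721): 6721 = 611·11 + 0 → 11
gcd(11, 64757): 64757 = 5887·11 + 0 → 11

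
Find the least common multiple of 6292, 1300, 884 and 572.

2674100

lcm(6292, 1300) = 6292·1300/gcd = 8179600/52 = 157300
lcm(157300, 884) = 157300·884/gcd = 139053200/52 = 2674100
lcm(2674100, 572) = 2674100·572/gcd = 1529585200/572 = 2674100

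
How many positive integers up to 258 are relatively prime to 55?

188

55 = 5·11. Inclusion–exclusion on these primes:
258 − ⌊258/5⌋ − ⌊258/11⌋ + ⌊258/55⌋ = 188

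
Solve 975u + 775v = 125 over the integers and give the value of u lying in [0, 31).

20

Reduce mod 775: 975u ≡ 125 (mod 775). With g = gcd(975, 775) = 25 dividing 125, divide through: 39u ≡ 5 (mod 31).
Since gcd(39, 31) = 1, u ≡ 5·(39)⁻¹ ≡ 20 (mod 31). Smallest non-negative: 20.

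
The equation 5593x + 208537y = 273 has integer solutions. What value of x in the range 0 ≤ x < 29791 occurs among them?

19985

gcd(5593, 208537) = 7 (Euclid: 208537 = 37·5593 + 1596; 5593 = 3·1596 + 805; 1596 = 1·805 + 791; 805 = 1·791 + 14; 791 = 56·14 + 7; 14 = 2·7 + 0), and 7 | 273.
Extended Euclid: 5593·(-14765) + 208537·(396) = 7. Scale by 39: x₀ = -575835.
General solution x = x₀ + 29791t; reducing mod 29791 gives x = 19985 (and y = -536).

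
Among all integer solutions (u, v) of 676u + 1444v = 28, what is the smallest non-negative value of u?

329

gcd(676, 1444) = 4 (Euclid: 1444 = 2·676 + 92; 676 = 7·92 + 32; 92 = 2·32 + 28; 32 = 1·28 + 4; 28 = 7·4 + 0), and 4 | 28.
Extended Euclid: 676·(47) + 1444·(-22) = 4. Scale by 7: u₀ = 329.
General solution u = u₀ + 361t; reducing mod 361 gives u = 329 (and v = -154).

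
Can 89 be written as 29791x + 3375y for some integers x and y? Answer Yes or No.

By Bézout, 29791x + 3375y = 89 has integer solutions iff gcd(29791, 3375) | 89.
Euclid: 29791 = 8·3375 + 2791; 3375 = 1·2791 + 584; 2791 = 4·584 + 455; 584 = 1·455 + 129; 455 = 3·129 + 68; 129 = 1·68 + 61; 68 = 1·61 + 7; 61 = 8·7 + 5; 7 = 1·5 + 2; 5 = 2·2 + 1; 2 = 2·1 + 0. gcd = 1; 89 mod 1 = 0. Yes.

Yes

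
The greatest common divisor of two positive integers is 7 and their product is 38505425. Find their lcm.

5500775

For any two positive integers, gcd × lcm equals their product. Hence lcm = 38505425 / 7 = 5500775.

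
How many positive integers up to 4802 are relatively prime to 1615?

3426

Prime factors of 1615: 5, 17, 19. Count integers ≤ 4802 divisible by none of them.
By inclusion–exclusion: 4802 − ⌊4802/5⌋ − ⌊4802/17⌋ − ⌊4802/19⌋ + ⌊4802/85⌋ + ⌊4802/95⌋ + ⌊4802/323⌋ − ⌊4802/1615⌋ = 3426.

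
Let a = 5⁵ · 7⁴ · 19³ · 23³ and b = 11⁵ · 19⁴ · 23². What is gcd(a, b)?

3628411

min exponent per shared prime: 19³ · 23² = 3628411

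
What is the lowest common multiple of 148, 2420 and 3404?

2059420

lcm(148, 2420) = 148·2420/gcd = 358160/4 = 89540
lcm(89540, 3404) = 89540·3404/gcd = 304794160/148 = 2059420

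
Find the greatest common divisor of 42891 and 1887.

51

Euclid: 42891 = 22·1887 + 1377; 1887 = 1·1377 + 510; 1377 = 2·510 + 357; 510 = 1·357 + 153; 357 = 2·153 + 51; 153 = 3·51 + 0. Last nonzero remainder: 51.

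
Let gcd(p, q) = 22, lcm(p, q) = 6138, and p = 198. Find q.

p·q = gcd·lcm = 22·6138 = 135036, so q = 135036/198 = 682.

682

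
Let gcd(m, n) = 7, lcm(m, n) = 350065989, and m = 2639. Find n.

928557

m·n = gcd·lcm = 7·350065989 = 2450461923, so n = 2450461923/2639 = 928557.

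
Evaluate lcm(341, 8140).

341 = 11 · 31; 8140 = 2² · 5 · 11 · 37
max exponents: 2² · 5 · 11 · 31 · 37 = 252340

252340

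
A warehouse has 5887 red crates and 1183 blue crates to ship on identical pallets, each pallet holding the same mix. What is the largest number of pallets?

7

Euclid: 5887 = 4·1183 + 1155; 1183 = 1·1155 + 28; 1155 = 41·28 + 7; 28 = 4·7 + 0. Last nonzero remainder: 7.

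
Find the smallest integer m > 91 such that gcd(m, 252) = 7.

gcd(m, 252) = 7 forces 7 | m; write m = 7s. Then gcd(7s, 7·36) = 7·gcd(s, 36), so need gcd(s, 36) = 1.
7s > 91 gives s ≥ 14. The least s ≥ 14 coprime to 36 is 17, so m = 7·17 = 119.

119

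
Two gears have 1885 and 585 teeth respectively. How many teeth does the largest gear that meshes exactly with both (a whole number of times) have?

Euclid: 1885 = 3·585 + 130; 585 = 4·130 + 65; 130 = 2·65 + 0. Last nonzero remainder: 65.

65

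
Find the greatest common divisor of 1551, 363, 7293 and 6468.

gcd(1551, 363): 1551 = 4·363 + 99; 363 = 3·99 + 66; 99 = 1·66 + 33; 66 = 2·33 + 0 → 33
gcd(33, 7293): 7293 = 221·33 + 0 → 33
gcd(33, 6468): 6468 = 196·33 + 0 → 33

33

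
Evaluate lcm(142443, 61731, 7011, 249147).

142443 = 3² · 7² · 17 · 19; 61731 = 3² · 19³; 7011 = 3² · 19 · 41; 249147 = 3² · 19 · 31 · 47
lcm takes max exponent of each prime: 3² · 7² · 17 · 19³ · 31 · 41 · 47 = 3071791414251

3071791414251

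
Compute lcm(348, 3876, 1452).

lcm(348, 3876) = 348·3876/gcd = 1348848/12 = 112404
lcm(112404, 1452) = 112404·1452/gcd = 163210608/12 = 13600884

13600884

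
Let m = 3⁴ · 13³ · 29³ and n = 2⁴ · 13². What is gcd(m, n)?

min exponent per shared prime: 13² = 169

169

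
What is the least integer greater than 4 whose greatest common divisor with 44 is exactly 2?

44 = 2·22. Any t with gcd(t, 44) = 2 is a multiple of 2, say 2s, with s coprime to 22.
Need s > 4/2, so s ≥ 3. First s ≥ 3 with gcd(s, 22) = 1 is s = 3. Thus t = 2·3 = 6.

6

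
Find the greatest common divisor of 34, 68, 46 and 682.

2

gcd(34, 68): 68 = 2·34 + 0 → 34
gcd(34, 46): 46 = 1·34 + 12; 34 = 2·12 + 10; 12 = 1·10 + 2; 10 = 5·2 + 0 → 2
gcd(2, 682): 682 = 341·2 + 0 → 2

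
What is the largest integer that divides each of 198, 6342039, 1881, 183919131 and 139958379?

99

gcd(198, 6342039): 6342039 = 32030·198 + 99; 198 = 2·99 + 0 → 99
gcd(99, 1881): 1881 = 19·99 + 0 → 99
gcd(99, 183919131): 183919131 = 1857769·99 + 0 → 99
gcd(99, 139958379): 139958379 = 1413721·99 + 0 → 99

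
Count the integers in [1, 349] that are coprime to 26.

Prime factors of 26: 2, 13. Count integers ≤ 349 divisible by none of them.
By inclusion–exclusion: 349 − ⌊349/2⌋ − ⌊349/13⌋ + ⌊349/26⌋ = 162.

162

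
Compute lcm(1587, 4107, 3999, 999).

lcm(1587, 4107) = 1587·4107/gcd = 6517809/3 = 2172603
lcm(2172603, 3999) = 2172603·3999/gcd = 8688239397/3 = 2896079799
lcm(2896079799, 999) = 2896079799·999/gcd = 2893183719201/111 = 26064718191

26064718191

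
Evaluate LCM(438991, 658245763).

20405618653

gcd first: 658245763 = 1499·438991 + 198254; 438991 = 2·198254 + 42483; 198254 = 4·42483 + 28322; 42483 = 1·28322 + 14161; 28322 = 2·14161 + 0 → gcd = 14161
lcm = 438991·658245763/gcd = 288963965745133/14161 = 20405618653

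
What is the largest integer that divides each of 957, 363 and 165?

33

gcd(957, 363): 957 = 2·363 + 231; 363 = 1·231 + 132; 231 = 1·132 + 99; 132 = 1·99 + 33; 99 = 3·33 + 0 → 33
gcd(33, 165): 165 = 5·33 + 0 → 33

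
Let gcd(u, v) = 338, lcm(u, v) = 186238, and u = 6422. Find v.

u·v = gcd·lcm = 338·186238 = 62948444, so v = 62948444/6422 = 9802.

9802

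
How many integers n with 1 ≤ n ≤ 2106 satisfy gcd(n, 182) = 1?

834

182 = 2·7·13. Inclusion–exclusion on these primes:
2106 − ⌊2106/2⌋ − ⌊2106/7⌋ − ⌊2106/13⌋ + ⌊2106/14⌋ + ⌊2106/26⌋ + ⌊2106/91⌋ − ⌊2106/182⌋ = 834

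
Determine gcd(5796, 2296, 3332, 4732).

28

5796 = 2² · 3² · 7 · 23; 2296 = 2³ · 7 · 41; 3332 = 2² · 7² · 17; 4732 = 2² · 7 · 13²
gcd takes min exponent of each prime: 2² · 7 = 28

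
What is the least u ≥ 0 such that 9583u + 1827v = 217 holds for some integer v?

184

Euclid: 9583 = 5·1827 + 448; 1827 = 4·448 + 35; 448 = 12·35 + 28; 35 = 1·28 + 7; 28 = 4·7 + 0 → gcd = 7; 217 = 7·31.
Back-substitution yields 9583·(-53) + 1827·(278) = 7, so one solution is u = -53·31 = -1643, v = 278·31 = 8618.
Solutions in u differ by 1827/7 = 261; the one in [0, 261) is -1643 mod 261 = 184.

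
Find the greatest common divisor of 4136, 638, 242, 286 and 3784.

22

4136 = 2³ · 11 · 47; 638 = 2 · 11 · 29; 242 = 2 · 11²; 286 = 2 · 11 · 13; 3784 = 2³ · 11 · 43
gcd takes min exponent of each prime: 2 · 11 = 22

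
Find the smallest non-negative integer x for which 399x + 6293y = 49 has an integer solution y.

631

gcd(399, 6293) = 7 (Euclid: 6293 = 15·399 + 308; 399 = 1·308 + 91; 308 = 3·91 + 35; 91 = 2·35 + 21; 35 = 1·21 + 14; 21 = 1·14 + 7; 14 = 2·7 + 0), and 7 | 49.
Extended Euclid: 399·(347) + 6293·(-22) = 7. Scale by 7: x₀ = 2429.
General solution x = x₀ + 899t; reducing mod 899 gives x = 631 (and y = -40).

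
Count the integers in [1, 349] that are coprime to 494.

494 = 2·13·19. Inclusion–exclusion on these primes:
349 − ⌊349/2⌋ − ⌊349/13⌋ − ⌊349/19⌋ + ⌊349/26⌋ + ⌊349/38⌋ + ⌊349/247⌋ − ⌊349/494⌋ = 154

154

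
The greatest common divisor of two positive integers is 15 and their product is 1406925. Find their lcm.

Since gcd(m,n)·lcm(m,n) = mn, lcm = 1406925/15 = 93795.

93795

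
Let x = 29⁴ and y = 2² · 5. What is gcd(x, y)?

min exponent per shared prime: (none) = 1

1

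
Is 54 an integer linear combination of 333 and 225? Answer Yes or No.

By Bézout, 333p + 225q = 54 has integer solutions iff gcd(333, 225) | 54.
Euclid: 333 = 1·225 + 108; 225 = 2·108 + 9; 108 = 12·9 + 0. gcd = 9; 54 mod 9 = 0. Yes.

Yes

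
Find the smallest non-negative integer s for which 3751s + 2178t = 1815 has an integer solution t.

gcd(3751, 2178) = 121 (Euclid: 3751 = 1·2178 + 1573; 2178 = 1·1573 + 605; 1573 = 2·605 + 363; 605 = 1·363 + 242; 363 = 1·242 + 121; 242 = 2·121 + 0), and 121 | 1815.
Extended Euclid: 3751·(7) + 2178·(-12) = 121. Scale by 15: s₀ = 105.
General solution s = s₀ + 18k; reducing mod 18 gives s = 15 (and t = -25).

15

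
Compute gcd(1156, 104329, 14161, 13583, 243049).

1156 = 2² · 17²; 104329 = 17² · 19²; 14161 = 7² · 17²; 13583 = 17² · 47; 243049 = 17² · 29²
gcd takes min exponent of each prime: 17² = 289

289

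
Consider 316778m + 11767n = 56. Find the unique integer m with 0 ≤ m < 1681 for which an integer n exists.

278

Reduce mod 11767: 316778m ≡ 56 (mod 11767). With g = gcd(316778, 11767) = 7 dividing 56, divide through: 45254m ≡ 8 (mod 1681).
Since gcd(45254, 1681) = 1, m ≡ 8·(45254)⁻¹ ≡ 278 (mod 1681). Smallest non-negative: 278.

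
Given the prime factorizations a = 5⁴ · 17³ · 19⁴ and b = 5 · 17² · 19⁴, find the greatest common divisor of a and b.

min exponent per shared prime: 5 · 17² · 19⁴ = 188313845

188313845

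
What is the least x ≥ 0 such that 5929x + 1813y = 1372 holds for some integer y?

25

Reduce mod 1813: 5929x ≡ 1372 (mod 1813). With g = gcd(5929, 1813) = 49 dividing 1372, divide through: 121x ≡ 28 (mod 37).
Since gcd(121, 37) = 1, x ≡ 28·(121)⁻¹ ≡ 25 (mod 37). Smallest non-negative: 25.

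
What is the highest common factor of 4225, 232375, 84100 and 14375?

4225 = 5² · 13²; 232375 = 5³ · 11 · 13²; 84100 = 2² · 5² · 29²; 14375 = 5⁴ · 23
gcd takes min exponent of each prime: 5² = 25

25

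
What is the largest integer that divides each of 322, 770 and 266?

gcd(322, 770): 770 = 2·322 + 126; 322 = 2·126 + 70; 126 = 1·70 + 56; 70 = 1·56 + 14; 56 = 4·14 + 0 → 14
gcd(14, 266): 266 = 19·14 + 0 → 14

14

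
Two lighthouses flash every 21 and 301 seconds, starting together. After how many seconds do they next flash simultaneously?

903

gcd first: 301 = 14·21 + 7; 21 = 3·7 + 0 → gcd = 7
lcm = 21·301/gcd = 6321/7 = 903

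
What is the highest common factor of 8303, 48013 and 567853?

361

8303 = 19² · 23; 48013 = 7 · 19³; 567853 = 11² · 13 · 19²
gcd takes min exponent of each prime: 19² = 361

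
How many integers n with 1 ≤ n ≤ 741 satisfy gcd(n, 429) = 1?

415

Prime factors of 429: 3, 11, 13. Count integers ≤ 741 divisible by none of them.
By inclusion–exclusion: 741 − ⌊741/3⌋ − ⌊741/11⌋ − ⌊741/13⌋ + ⌊741/33⌋ + ⌊741/39⌋ + ⌊741/143⌋ − ⌊741/429⌋ = 415.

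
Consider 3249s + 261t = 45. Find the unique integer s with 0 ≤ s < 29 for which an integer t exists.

16

Reduce mod 261: 3249s ≡ 45 (mod 261). With g = gcd(3249, 261) = 9 dividing 45, divide through: 361s ≡ 5 (mod 29).
Since gcd(361, 29) = 1, s ≡ 5·(361)⁻¹ ≡ 16 (mod 29). Smallest non-negative: 16.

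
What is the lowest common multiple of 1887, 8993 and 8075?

474155925

1887 = 3 · 17 · 37; 8993 = 17 · 23²; 8075 = 5² · 17 · 19
lcm takes max exponent of each prime: 3 · 5² · 17 · 19 · 23² · 37 = 474155925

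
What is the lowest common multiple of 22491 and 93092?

22491 = 3³ · 7² · 17; 93092 = 2² · 17 · 37²
max exponents: 2² · 3³ · 7² · 17 · 37² = 123160716

123160716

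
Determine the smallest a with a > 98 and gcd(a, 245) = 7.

112

245 = 7·35. Any a with gcd(a, 245) = 7 is a multiple of 7, say 7s, with s coprime to 35.
Need s > 98/7, so s ≥ 15. First s ≥ 15 with gcd(s, 35) = 1 is s = 16. Thus a = 7·16 = 112.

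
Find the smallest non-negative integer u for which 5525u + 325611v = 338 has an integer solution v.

Euclid: 325611 = 58·5525 + 5161; 5525 = 1·5161 + 364; 5161 = 14·364 + 65; 364 = 5·65 + 39; 65 = 1·39 + 26; 39 = 1·26 + 13; 26 = 2·13 + 0 → gcd = 13; 338 = 13·26.
Back-substitution yields 5525·(9842) + 325611·(-167) = 13, so one solution is u = 9842·26 = 255892, v = -167·26 = -4342.
Solutions in u differ by 325611/13 = 25047; the one in [0, 25047) is 255892 mod 25047 = 5422.

5422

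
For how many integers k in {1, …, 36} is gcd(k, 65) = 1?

Prime factors of 65: 5, 13. Count integers ≤ 36 divisible by none of them.
By inclusion–exclusion: 36 − ⌊36/5⌋ − ⌊36/13⌋ + ⌊36/65⌋ = 27.

27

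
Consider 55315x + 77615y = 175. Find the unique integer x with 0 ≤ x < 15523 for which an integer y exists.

Euclid: 77615 = 1·55315 + 22300; 55315 = 2·22300 + 10715; 22300 = 2·10715 + 870; 10715 = 12·870 + 275; 870 = 3·275 + 45; 275 = 6·45 + 5; 45 = 9·5 + 0 → gcd = 5; 175 = 5·35.
Back-substitution yields 55315·(1695) + 77615·(-1208) = 5, so one solution is x = 1695·35 = 59325, y = -1208·35 = -42280.
Solutions in x differ by 77615/5 = 15523; the one in [0, 15523) is 59325 mod 15523 = 12756.

12756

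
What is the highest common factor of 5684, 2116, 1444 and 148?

4

gcd(5684, 2116): 5684 = 2·2116 + 1452; 2116 = 1·1452 + 664; 1452 = 2·664 + 124; 664 = 5·124 + 44; 124 = 2·44 + 36; 44 = 1·36 + 8; 36 = 4·8 + 4; 8 = 2·4 + 0 → 4
gcd(4, 1444): 1444 = 361·4 + 0 → 4
gcd(4, 148): 148 = 37·4 + 0 → 4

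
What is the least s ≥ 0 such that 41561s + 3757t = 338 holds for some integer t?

162

Reduce mod 3757: 41561s ≡ 338 (mod 3757). With g = gcd(41561, 3757) = 13 dividing 338, divide through: 3197s ≡ 26 (mod 289).
Since gcd(3197, 289) = 1, s ≡ 26·(3197)⁻¹ ≡ 162 (mod 289). Smallest non-negative: 162.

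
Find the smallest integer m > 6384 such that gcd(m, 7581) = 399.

gcd(m, 7581) = 399 forces 399 | m; write m = 399s. Then gcd(399s, 399·19) = 399·gcd(s, 19), so need gcd(s, 19) = 1.
399s > 6384 gives s ≥ 17. The least s ≥ 17 coprime to 19 is 17, so m = 399·17 = 6783.

6783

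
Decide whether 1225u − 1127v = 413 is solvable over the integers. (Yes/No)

gcd(1225, 1127): 1225 = 1·1127 + 98; 1127 = 11·98 + 49; 98 = 2·49 + 0 → 49
49 does not divide 413, so a solution does not exist.

No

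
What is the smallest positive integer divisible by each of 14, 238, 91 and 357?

lcm(14, 238) = 14·238/gcd = 3332/14 = 238
lcm(238, 91) = 238·91/gcd = 21658/7 = 3094
lcm(3094, 357) = 3094·357/gcd = 1104558/119 = 9282

9282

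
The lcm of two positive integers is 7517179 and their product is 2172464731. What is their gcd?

gcd·lcm = product, so gcd = 2172464731/7517179 = 289.

289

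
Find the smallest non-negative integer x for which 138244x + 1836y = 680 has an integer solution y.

Reduce mod 1836: 138244x ≡ 680 (mod 1836). With g = gcd(138244, 1836) = 68 dividing 680, divide through: 2033x ≡ 10 (mod 27).
Since gcd(2033, 27) = 1, x ≡ 10·(2033)⁻¹ ≡ 8 (mod 27). Smallest non-negative: 8.

8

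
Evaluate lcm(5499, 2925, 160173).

188203275

5499 = 3² · 13 · 47; 2925 = 3² · 5² · 13; 160173 = 3² · 13 · 37²
lcm takes max exponent of each prime: 3² · 5² · 13 · 37² · 47 = 188203275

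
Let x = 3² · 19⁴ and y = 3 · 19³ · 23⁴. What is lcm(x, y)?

328222430649

max exponent per prime: 3² · 19⁴ · 23⁴ = 328222430649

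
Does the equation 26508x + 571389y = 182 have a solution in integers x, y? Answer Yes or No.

By Bézout, 26508x + 571389y = 182 has integer solutions iff gcd(26508, 571389) | 182.
Euclid: 571389 = 21·26508 + 14721; 26508 = 1·14721 + 11787; 14721 = 1·11787 + 2934; 11787 = 4·2934 + 51; 2934 = 57·51 + 27; 51 = 1·27 + 24; 27 = 1·24 + 3; 24 = 8·3 + 0. gcd = 3; 182 mod 3 = 2. No.

No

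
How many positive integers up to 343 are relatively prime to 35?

235

35 = 5·7. Inclusion–exclusion on these primes:
343 − ⌊343/5⌋ − ⌊343/7⌋ + ⌊343/35⌋ = 235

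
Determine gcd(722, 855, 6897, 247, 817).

19

722 = 2 · 19²; 855 = 3² · 5 · 19; 6897 = 3 · 11² · 19; 247 = 13 · 19; 817 = 19 · 43
gcd takes min exponent of each prime: 19 = 19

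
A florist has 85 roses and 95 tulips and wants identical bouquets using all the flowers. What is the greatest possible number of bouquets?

85 = 5 · 17
95 = 5 · 19
Common: 5 = 5

5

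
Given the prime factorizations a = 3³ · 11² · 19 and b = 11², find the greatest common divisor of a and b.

min exponent per shared prime: 11² = 121

121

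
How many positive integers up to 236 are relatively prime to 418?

418 = 2·11·19. Inclusion–exclusion on these primes:
236 − ⌊236/2⌋ − ⌊236/11⌋ − ⌊236/19⌋ + ⌊236/22⌋ + ⌊236/38⌋ + ⌊236/209⌋ − ⌊236/418⌋ = 102

102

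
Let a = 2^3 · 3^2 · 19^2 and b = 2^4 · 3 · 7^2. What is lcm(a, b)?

2547216

max exponent per prime: 2^4 · 3^2 · 7^2 · 19^2 = 2547216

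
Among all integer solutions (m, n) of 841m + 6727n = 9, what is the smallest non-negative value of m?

gcd(841, 6727) = 1 (Euclid: 6727 = 7·841 + 840; 841 = 1·840 + 1; 840 = 840·1 + 0), and 1 | 9.
Extended Euclid: 841·(8) + 6727·(-1) = 1. Scale by 9: m₀ = 72.
General solution m = m₀ + 6727t; reducing mod 6727 gives m = 72 (and n = -9).

72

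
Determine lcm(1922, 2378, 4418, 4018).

247358611178

1922 = 2 · 31²; 2378 = 2 · 29 · 41; 4418 = 2 · 47²; 4018 = 2 · 7² · 41
lcm takes max exponent of each prime: 2 · 7² · 29 · 31² · 41 · 47² = 247358611178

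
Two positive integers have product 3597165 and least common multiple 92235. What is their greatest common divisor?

39

gcd·lcm = product, so gcd = 3597165/92235 = 39.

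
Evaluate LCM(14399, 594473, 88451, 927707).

80700304223

lcm(14399, 594473) = 14399·594473/gcd = 8559816727/2057 = 4161311
lcm(4161311, 88451) = 4161311·88451/gcd = 368072119261/2057 = 178936373
lcm(178936373, 927707) = 178936373·927707/gcd = 166000525786711/2057 = 80700304223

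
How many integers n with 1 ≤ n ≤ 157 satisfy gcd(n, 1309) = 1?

Prime factors of 1309: 7, 11, 17. Count integers ≤ 157 divisible by none of them.
By inclusion–exclusion: 157 − ⌊157/7⌋ − ⌊157/11⌋ − ⌊157/17⌋ + ⌊157/77⌋ + ⌊157/119⌋ + ⌊157/187⌋ − ⌊157/1309⌋ = 115.

115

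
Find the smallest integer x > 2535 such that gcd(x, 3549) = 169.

2704

gcd(x, 3549) = 169 forces 169 | x; write x = 169s. Then gcd(169s, 169·21) = 169·gcd(s, 21), so need gcd(s, 21) = 1.
169s > 2535 gives s ≥ 16. The least s ≥ 16 coprime to 21 is 16, so x = 169·16 = 2704.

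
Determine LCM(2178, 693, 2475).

381150

2178 = 2 · 3² · 11²; 693 = 3² · 7 · 11; 2475 = 3² · 5² · 11
lcm takes max exponent of each prime: 2 · 3² · 5² · 7 · 11² = 381150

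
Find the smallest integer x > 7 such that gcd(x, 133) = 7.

14

Multiples of 7 above 7: 7·2, 7·3, … . Need the cofactor coprime to 133/7 = 19.
Checking s = 2, 3, … the first with gcd(s, 19) = 1 is s = 2, giving 14.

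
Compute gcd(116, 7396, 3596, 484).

4

116 = 2² · 29; 7396 = 2² · 43²; 3596 = 2² · 29 · 31; 484 = 2² · 11²
gcd takes min exponent of each prime: 2² = 4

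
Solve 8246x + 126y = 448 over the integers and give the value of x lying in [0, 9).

8

Euclid: 8246 = 65·126 + 56; 126 = 2·56 + 14; 56 = 4·14 + 0 → gcd = 14; 448 = 14·32.
Back-substitution yields 8246·(-2) + 126·(131) = 14, so one solution is x = -2·32 = -64, y = 131·32 = 4192.
Solutions in x differ by 126/14 = 9; the one in [0, 9) is -64 mod 9 = 8.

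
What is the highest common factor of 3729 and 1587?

3

3729 = 3 · 11 · 113
1587 = 3 · 23²
Common: 3 = 3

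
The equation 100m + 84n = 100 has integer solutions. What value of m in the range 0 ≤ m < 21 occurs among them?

1

Reduce mod 84: 100m ≡ 100 (mod 84). With g = gcd(100, 84) = 4 dividing 100, divide through: 25m ≡ 25 (mod 21).
Since gcd(25, 21) = 1, m ≡ 25·(25)⁻¹ ≡ 1 (mod 21). Smallest non-negative: 1.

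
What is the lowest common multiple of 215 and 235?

215 = 5 · 43; 235 = 5 · 47
max exponents: 5 · 43 · 47 = 10105

10105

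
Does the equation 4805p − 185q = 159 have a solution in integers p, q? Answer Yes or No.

No

gcd(4805, 185): 4805 = 25·185 + 180; 185 = 1·180 + 5; 180 = 36·5 + 0 → 5
5 does not divide 159, so a solution does not exist.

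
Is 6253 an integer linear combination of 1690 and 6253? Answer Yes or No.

gcd(1690, 6253): 6253 = 3·1690 + 1183; 1690 = 1·1183 + 507; 1183 = 2·507 + 169; 507 = 3·169 + 0 → 169
169 divides 6253, so a solution exists.

Yes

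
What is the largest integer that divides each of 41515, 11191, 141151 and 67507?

41515 = 5 · 19² · 23; 11191 = 19² · 31; 141151 = 17 · 19² · 23; 67507 = 11 · 17 · 19²
gcd takes min exponent of each prime: 19² = 361

361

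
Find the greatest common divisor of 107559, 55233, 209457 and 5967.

gcd(107559, 55233): 107559 = 1·55233 + 52326; 55233 = 1·52326 + 2907; 52326 = 18·2907 + 0 → 2907
gcd(2907, 209457): 209457 = 72·2907 + 153; 2907 = 19·153 + 0 → 153
gcd(153, 5967): 5967 = 39·153 + 0 → 153

153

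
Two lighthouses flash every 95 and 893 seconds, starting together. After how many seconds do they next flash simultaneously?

95 = 5 · 19; 893 = 19 · 47
max exponents: 5 · 19 · 47 = 4465

4465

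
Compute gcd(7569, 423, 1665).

9

gcd(7569, 423): 7569 = 17·423 + 378; 423 = 1·378 + 45; 378 = 8·45 + 18; 45 = 2·18 + 9; 18 = 2·9 + 0 → 9
gcd(9, 1665): 1665 = 185·9 + 0 → 9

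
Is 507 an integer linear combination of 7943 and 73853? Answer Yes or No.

Yes

By Bézout, 7943m + 73853n = 507 has integer solutions iff gcd(7943, 73853) | 507.
Euclid: 73853 = 9·7943 + 2366; 7943 = 3·2366 + 845; 2366 = 2·845 + 676; 845 = 1·676 + 169; 676 = 4·169 + 0. gcd = 169; 507 mod 169 = 0. Yes.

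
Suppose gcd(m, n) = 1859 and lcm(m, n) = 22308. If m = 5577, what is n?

7436

m·n = gcd·lcm = 1859·22308 = 41470572, so n = 41470572/5577 = 7436.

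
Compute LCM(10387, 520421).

317977231

gcd first: 520421 = 50·10387 + 1071; 10387 = 9·1071 + 748; 1071 = 1·748 + 323; 748 = 2·323 + 102; 323 = 3·102 + 17; 102 = 6·17 + 0 → gcd = 17
lcm = 10387·520421/gcd = 5405612927/17 = 317977231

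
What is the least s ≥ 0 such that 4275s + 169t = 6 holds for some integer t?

88

Euclid: 4275 = 25·169 + 50; 169 = 3·50 + 19; 50 = 2·19 + 12; 19 = 1·12 + 7; 12 = 1·7 + 5; 7 = 1·5 + 2; 5 = 2·2 + 1; 2 = 2·1 + 0 → gcd = 1; 6 = 1·6.
Back-substitution yields 4275·(71) + 169·(-1796) = 1, so one solution is s = 71·6 = 426, t = -1796·6 = -10776.
Solutions in s differ by 169/1 = 169; the one in [0, 169) is 426 mod 169 = 88.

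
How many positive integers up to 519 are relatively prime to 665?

337

Prime factors of 665: 5, 7, 19. Count integers ≤ 519 divisible by none of them.
By inclusion–exclusion: 519 − ⌊519/5⌋ − ⌊519/7⌋ − ⌊519/19⌋ + ⌊519/35⌋ + ⌊519/95⌋ + ⌊519/133⌋ − ⌊519/665⌋ = 337.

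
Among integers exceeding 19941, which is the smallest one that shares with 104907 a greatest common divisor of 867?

Multiples of 867 above 19941: 867·24, 867·25, … . Need the cofactor coprime to 104907/867 = 121.
Checking s = 24, 25, … the first with gcd(s, 121) = 1 is s = 24, giving 20808.

20808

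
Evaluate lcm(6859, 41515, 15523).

33917755

6859 = 19³; 41515 = 5 · 19² · 23; 15523 = 19² · 43
lcm takes max exponent of each prime: 5 · 19³ · 23 · 43 = 33917755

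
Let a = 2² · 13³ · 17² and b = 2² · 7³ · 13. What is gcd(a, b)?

min exponent per shared prime: 2² · 13 = 52

52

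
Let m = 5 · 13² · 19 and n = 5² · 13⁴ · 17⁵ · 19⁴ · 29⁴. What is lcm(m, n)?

max exponent per prime: 5² · 13⁴ · 17⁵ · 19⁴ · 29⁴ = 93446797040306656254425

93446797040306656254425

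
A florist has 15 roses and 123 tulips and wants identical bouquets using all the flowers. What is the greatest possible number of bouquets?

Euclid: 123 = 8·15 + 3; 15 = 5·3 + 0. Last nonzero remainder: 3.

3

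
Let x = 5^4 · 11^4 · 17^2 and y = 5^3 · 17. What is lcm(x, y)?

2644530625

max exponent per prime: 5^4 · 11^4 · 17^2 = 2644530625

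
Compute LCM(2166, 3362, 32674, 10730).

2166 = 2 · 3 · 19²; 3362 = 2 · 41²; 32674 = 2 · 17 · 31²; 10730 = 2 · 5 · 29 · 37
lcm takes max exponent of each prime: 2 · 3 · 5 · 17 · 19² · 29 · 31² · 37 · 41² = 319130418013230

319130418013230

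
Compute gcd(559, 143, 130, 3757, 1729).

13

gcd(559, 143): 559 = 3·143 + 130; 143 = 1·130 + 13; 130 = 10·13 + 0 → 13
gcd(13, 130): 130 = 10·13 + 0 → 13
gcd(13, 3757): 3757 = 289·13 + 0 → 13
gcd(13, 1729): 1729 = 133·13 + 0 → 13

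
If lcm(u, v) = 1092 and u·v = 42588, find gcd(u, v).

39

From gcd × lcm = uv: gcd = 42588 / 1092 = 39.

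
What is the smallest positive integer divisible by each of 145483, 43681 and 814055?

3608705815

lcm(145483, 43681) = 145483·43681/gcd = 6354842923/361 = 17603443
lcm(17603443, 814055) = 17603443·814055/gcd = 14330170791365/3971 = 3608705815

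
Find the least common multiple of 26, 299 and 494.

lcm(26, 299) = 26·299/gcd = 7774/13 = 598
lcm(598, 494) = 598·494/gcd = 295412/26 = 11362

11362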